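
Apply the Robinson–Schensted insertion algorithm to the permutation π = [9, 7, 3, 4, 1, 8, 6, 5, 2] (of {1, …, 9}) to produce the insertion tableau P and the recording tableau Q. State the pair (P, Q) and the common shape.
P = [1, 2, 5] / [3, 4] / [6, 8] / [7] / [9];  Q = [1, 4, 6] / [2, 7] / [3, 8] / [5] / [9];  common shape = (3, 2, 2, 1, 1)

Row-insert the values π_1, π_2, … into P one at a time, bumping the leftmost entry strictly greater than the inserted value down to the next row. The recording tableau Q records, in position (i, j), the step at which that cell was added to P.
  Insert 9 (step 1): P = [9];  Q = [1]
  Insert 7 (step 2): P = [7] / [9];  Q = [1] / [2]
  Insert 3 (step 3): P = [3] / [7] / [9];  Q = [1] / [2] / [3]
  Insert 4 (step 4): P = [3, 4] / [7] / [9];  Q = [1, 4] / [2] / [3]
  Insert 1 (step 5): P = [1, 4] / [3] / [7] / [9];  Q = [1, 4] / [2] / [3] / [5]
  Insert 8 (step 6): P = [1, 4, 8] / [3] / [7] / [9];  Q = [1, 4, 6] / [2] / [3] / [5]
  Insert 6 (step 7): P = [1, 4, 6] / [3, 8] / [7] / [9];  Q = [1, 4, 6] / [2, 7] / [3] / [5]
  Insert 5 (step 8): P = [1, 4, 5] / [3, 6] / [7, 8] / [9];  Q = [1, 4, 6] / [2, 7] / [3, 8] / [5]
  Insert 2 (step 9): P = [1, 2, 5] / [3, 4] / [6, 8] / [7] / [9];  Q = [1, 4, 6] / [2, 7] / [3, 8] / [5] / [9]
Final shape: (3, 2, 2, 1, 1).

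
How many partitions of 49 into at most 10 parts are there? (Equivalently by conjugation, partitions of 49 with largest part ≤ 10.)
p(49, parts ≤ 10) = 55494

Use the recurrence p(n, m) = p(n, m−1) + p(n−m, m): either the largest part is < m (count p(n, m−1)) or the largest part is exactly m (remove one copy of m, count p(n−m, m)). With p(0, ·) = 1 this gives p(49, parts ≤ 10) = 55494. (By conjugating Young diagrams, this also counts partitions of 49 into at most 10 parts.)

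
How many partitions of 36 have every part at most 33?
p(36, parts ≤ 33) = 17973

Use the recurrence p(n, m) = p(n, m−1) + p(n−m, m): either the largest part is < m (count p(n, m−1)) or the largest part is exactly m (remove one copy of m, count p(n−m, m)). With p(0, ·) = 1 this gives p(36, parts ≤ 33) = 17973. (By conjugating Young diagrams, this also counts partitions of 36 into at most 33 parts.)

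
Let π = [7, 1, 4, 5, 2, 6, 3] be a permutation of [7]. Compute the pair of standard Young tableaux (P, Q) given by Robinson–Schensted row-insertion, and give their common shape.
P = [1, 2, 3, 6] / [4, 5] / [7];  Q = [1, 3, 4, 6] / [2, 7] / [5];  common shape = (4, 2, 1)

Row-insert the values π_1, π_2, … into P one at a time, bumping the leftmost entry strictly greater than the inserted value down to the next row. The recording tableau Q records, in position (i, j), the step at which that cell was added to P.
  Insert 7 (step 1): P = [7];  Q = [1]
  Insert 1 (step 2): P = [1] / [7];  Q = [1] / [2]
  Insert 4 (step 3): P = [1, 4] / [7];  Q = [1, 3] / [2]
  Insert 5 (step 4): P = [1, 4, 5] / [7];  Q = [1, 3, 4] / [2]
  Insert 2 (step 5): P = [1, 2, 5] / [4] / [7];  Q = [1, 3, 4] / [2] / [5]
  Insert 6 (step 6): P = [1, 2, 5, 6] / [4] / [7];  Q = [1, 3, 4, 6] / [2] / [5]
  Insert 3 (step 7): P = [1, 2, 3, 6] / [4, 5] / [7];  Q = [1, 3, 4, 6] / [2, 7] / [5]
Final shape: (4, 2, 1).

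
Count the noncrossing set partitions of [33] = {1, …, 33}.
C_33 = 212336130412243110

These noncrossing partitions are counted by the Catalan number C_n = (1/(n + 1)) · C(2n, n). For n = 33: C_33 = (1/34) · C(66, 33) = 7219428434016265740/34 = 212336130412243110.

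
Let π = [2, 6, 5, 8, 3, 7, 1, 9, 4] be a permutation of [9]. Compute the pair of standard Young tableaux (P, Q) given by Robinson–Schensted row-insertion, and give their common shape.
P = [1, 3, 4, 9] / [2, 7] / [5, 8] / [6];  Q = [1, 2, 4, 8] / [3, 6] / [5, 9] / [7];  common shape = (4, 2, 2, 1)

Row-insert the values π_1, π_2, … into P one at a time, bumping the leftmost entry strictly greater than the inserted value down to the next row. The recording tableau Q records, in position (i, j), the step at which that cell was added to P.
  Insert 2 (step 1): P = [2];  Q = [1]
  Insert 6 (step 2): P = [2, 6];  Q = [1, 2]
  Insert 5 (step 3): P = [2, 5] / [6];  Q = [1, 2] / [3]
  Insert 8 (step 4): P = [2, 5, 8] / [6];  Q = [1, 2, 4] / [3]
  Insert 3 (step 5): P = [2, 3, 8] / [5] / [6];  Q = [1, 2, 4] / [3] / [5]
  Insert 7 (step 6): P = [2, 3, 7] / [5, 8] / [6];  Q = [1, 2, 4] / [3, 6] / [5]
  Insert 1 (step 7): P = [1, 3, 7] / [2, 8] / [5] / [6];  Q = [1, 2, 4] / [3, 6] / [5] / [7]
  Insert 9 (step 8): P = [1, 3, 7, 9] / [2, 8] / [5] / [6];  Q = [1, 2, 4, 8] / [3, 6] / [5] / [7]
  Insert 4 (step 9): P = [1, 3, 4, 9] / [2, 7] / [5, 8] / [6];  Q = [1, 2, 4, 8] / [3, 6] / [5, 9] / [7]
Final shape: (4, 2, 2, 1).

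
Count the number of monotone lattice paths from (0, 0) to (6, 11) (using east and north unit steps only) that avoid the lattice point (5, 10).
Number of paths = 6370

Total paths from (0, 0) to (6, 11): C(17, 6) = 12376. Paths through (5, 10): (paths (0, 0) → (5, 10)) × (paths (5, 10) → (6, 11)) = C(15, 5) · C(2, 1) = 3003 · 2 = 6006. Avoidance count = 12376 − 6006 = 6370.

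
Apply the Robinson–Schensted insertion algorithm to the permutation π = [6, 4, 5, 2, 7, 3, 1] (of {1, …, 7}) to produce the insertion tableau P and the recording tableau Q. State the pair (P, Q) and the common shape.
P = [1, 3, 7] / [2, 5] / [4] / [6];  Q = [1, 3, 5] / [2, 6] / [4] / [7];  common shape = (3, 2, 1, 1)

Row-insert the values π_1, π_2, … into P one at a time, bumping the leftmost entry strictly greater than the inserted value down to the next row. The recording tableau Q records, in position (i, j), the step at which that cell was added to P.
  Insert 6 (step 1): P = [6];  Q = [1]
  Insert 4 (step 2): P = [4] / [6];  Q = [1] / [2]
  Insert 5 (step 3): P = [4, 5] / [6];  Q = [1, 3] / [2]
  Insert 2 (step 4): P = [2, 5] / [4] / [6];  Q = [1, 3] / [2] / [4]
  Insert 7 (step 5): P = [2, 5, 7] / [4] / [6];  Q = [1, 3, 5] / [2] / [4]
  Insert 3 (step 6): P = [2, 3, 7] / [4, 5] / [6];  Q = [1, 3, 5] / [2, 6] / [4]
  Insert 1 (step 7): P = [1, 3, 7] / [2, 5] / [4] / [6];  Q = [1, 3, 5] / [2, 6] / [4] / [7]
Final shape: (3, 2, 1, 1).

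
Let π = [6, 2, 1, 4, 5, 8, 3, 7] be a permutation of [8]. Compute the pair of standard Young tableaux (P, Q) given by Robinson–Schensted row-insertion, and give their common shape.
P = [1, 3, 5, 7] / [2, 4, 8] / [6];  Q = [1, 4, 5, 6] / [2, 7, 8] / [3];  common shape = (4, 3, 1)

Row-insert the values π_1, π_2, … into P one at a time, bumping the leftmost entry strictly greater than the inserted value down to the next row. The recording tableau Q records, in position (i, j), the step at which that cell was added to P.
  Insert 6 (step 1): P = [6];  Q = [1]
  Insert 2 (step 2): P = [2] / [6];  Q = [1] / [2]
  Insert 1 (step 3): P = [1] / [2] / [6];  Q = [1] / [2] / [3]
  Insert 4 (step 4): P = [1, 4] / [2] / [6];  Q = [1, 4] / [2] / [3]
  Insert 5 (step 5): P = [1, 4, 5] / [2] / [6];  Q = [1, 4, 5] / [2] / [3]
  Insert 8 (step 6): P = [1, 4, 5, 8] / [2] / [6];  Q = [1, 4, 5, 6] / [2] / [3]
  Insert 3 (step 7): P = [1, 3, 5, 8] / [2, 4] / [6];  Q = [1, 4, 5, 6] / [2, 7] / [3]
  Insert 7 (step 8): P = [1, 3, 5, 7] / [2, 4, 8] / [6];  Q = [1, 4, 5, 6] / [2, 7, 8] / [3]
Final shape: (4, 3, 1).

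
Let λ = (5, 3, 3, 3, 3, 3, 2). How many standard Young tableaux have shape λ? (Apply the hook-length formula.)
# SYT of shape (5, 3, 3, 3, 3, 3, 2) = 157134978

Hook-length formula: f^λ = n! / Π hook(c), product over all cells c of the Young diagram. For λ = (5, 3, 3, 3, 3, 3, 2), n = 22 boxes. Hook lengths by row (left-to-right, top-to-bottom): [11, 10, 8, 2, 1]; [8, 7, 5]; [7, 6, 4]; [6, 5, 3]; [5, 4, 2]; [4, 3, 1]; [2, 1]. Product of hooks = 7153090560000. So f^λ = 22! / 7153090560000 = 1124000727777607680000 / 7153090560000 = 157134978.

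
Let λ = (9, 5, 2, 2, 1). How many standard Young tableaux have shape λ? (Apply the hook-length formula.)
# SYT of shape (9, 5, 2, 2, 1) = 15261750

Hook-length formula: f^λ = n! / Π hook(c), product over all cells c of the Young diagram. For λ = (9, 5, 2, 2, 1), n = 19 boxes. Hook lengths by row (left-to-right, top-to-bottom): [13, 11, 8, 7, 6, 4, 3, 2, 1]; [8, 6, 3, 2, 1]; [4, 2]; [3, 1]; [1]. Product of hooks = 7970586624. So f^λ = 19! / 7970586624 = 121645100408832000 / 7970586624 = 15261750.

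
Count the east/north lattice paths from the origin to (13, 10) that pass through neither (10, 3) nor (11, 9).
Number of paths = 611872

Inclusion–exclusion. Total paths: C(23, 13) = 1144066. Through P₁: C(13, 10)·C(10, 3) = 34320. Through P₂: C(20, 11)·C(3, 2) = 503880. Since P₁ is strictly southwest of P₂, a monotone path through both must visit P₁ then P₂; paths through both = C(13, 10)·C(7, 1)·C(3, 2) = 6006. Avoid both = 1144066 − 34320 − 503880 + 6006 = 611872.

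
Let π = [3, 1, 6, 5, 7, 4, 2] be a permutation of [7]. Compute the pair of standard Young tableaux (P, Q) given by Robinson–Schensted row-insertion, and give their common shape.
P = [1, 2, 7] / [3, 4] / [5] / [6];  Q = [1, 3, 5] / [2, 4] / [6] / [7];  common shape = (3, 2, 1, 1)

Row-insert the values π_1, π_2, … into P one at a time, bumping the leftmost entry strictly greater than the inserted value down to the next row. The recording tableau Q records, in position (i, j), the step at which that cell was added to P.
  Insert 3 (step 1): P = [3];  Q = [1]
  Insert 1 (step 2): P = [1] / [3];  Q = [1] / [2]
  Insert 6 (step 3): P = [1, 6] / [3];  Q = [1, 3] / [2]
  Insert 5 (step 4): P = [1, 5] / [3, 6];  Q = [1, 3] / [2, 4]
  Insert 7 (step 5): P = [1, 5, 7] / [3, 6];  Q = [1, 3, 5] / [2, 4]
  Insert 4 (step 6): P = [1, 4, 7] / [3, 5] / [6];  Q = [1, 3, 5] / [2, 4] / [6]
  Insert 2 (step 7): P = [1, 2, 7] / [3, 4] / [5] / [6];  Q = [1, 3, 5] / [2, 4] / [6] / [7]
Final shape: (3, 2, 1, 1).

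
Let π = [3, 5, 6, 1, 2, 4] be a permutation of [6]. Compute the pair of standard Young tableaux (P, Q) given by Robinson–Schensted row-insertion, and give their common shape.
P = [1, 2, 4] / [3, 5, 6];  Q = [1, 2, 3] / [4, 5, 6];  common shape = (3, 3)

Row-insert the values π_1, π_2, … into P one at a time, bumping the leftmost entry strictly greater than the inserted value down to the next row. The recording tableau Q records, in position (i, j), the step at which that cell was added to P.
  Insert 3 (step 1): P = [3];  Q = [1]
  Insert 5 (step 2): P = [3, 5];  Q = [1, 2]
  Insert 6 (step 3): P = [3, 5, 6];  Q = [1, 2, 3]
  Insert 1 (step 4): P = [1, 5, 6] / [3];  Q = [1, 2, 3] / [4]
  Insert 2 (step 5): P = [1, 2, 6] / [3, 5];  Q = [1, 2, 3] / [4, 5]
  Insert 4 (step 6): P = [1, 2, 4] / [3, 5, 6];  Q = [1, 2, 3] / [4, 5, 6]
Final shape: (3, 3).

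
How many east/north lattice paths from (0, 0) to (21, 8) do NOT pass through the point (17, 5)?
Number of paths = 3370455

Total paths from (0, 0) to (21, 8): C(29, 21) = 4292145. Paths through (17, 5): (paths (0, 0) → (17, 5)) × (paths (17, 5) → (21, 8)) = C(22, 17) · C(7, 4) = 26334 · 35 = 921690. Avoidance count = 4292145 − 921690 = 3370455.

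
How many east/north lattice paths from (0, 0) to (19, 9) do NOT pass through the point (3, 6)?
Number of paths = 6825504

Total paths from (0, 0) to (19, 9): C(28, 19) = 6906900. Paths through (3, 6): (paths (0, 0) → (3, 6)) × (paths (3, 6) → (19, 9)) = C(9, 3) · C(19, 16) = 84 · 969 = 81396. Avoidance count = 6906900 − 81396 = 6825504.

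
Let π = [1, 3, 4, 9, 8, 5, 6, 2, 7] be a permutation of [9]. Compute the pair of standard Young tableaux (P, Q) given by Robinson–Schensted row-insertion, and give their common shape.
P = [1, 2, 4, 5, 6, 7] / [3] / [8] / [9];  Q = [1, 2, 3, 4, 7, 9] / [5] / [6] / [8];  common shape = (6, 1, 1, 1)

Row-insert the values π_1, π_2, … into P one at a time, bumping the leftmost entry strictly greater than the inserted value down to the next row. The recording tableau Q records, in position (i, j), the step at which that cell was added to P.
  Insert 1 (step 1): P = [1];  Q = [1]
  Insert 3 (step 2): P = [1, 3];  Q = [1, 2]
  Insert 4 (step 3): P = [1, 3, 4];  Q = [1, 2, 3]
  Insert 9 (step 4): P = [1, 3, 4, 9];  Q = [1, 2, 3, 4]
  Insert 8 (step 5): P = [1, 3, 4, 8] / [9];  Q = [1, 2, 3, 4] / [5]
  Insert 5 (step 6): P = [1, 3, 4, 5] / [8] / [9];  Q = [1, 2, 3, 4] / [5] / [6]
  Insert 6 (step 7): P = [1, 3, 4, 5, 6] / [8] / [9];  Q = [1, 2, 3, 4, 7] / [5] / [6]
  Insert 2 (step 8): P = [1, 2, 4, 5, 6] / [3] / [8] / [9];  Q = [1, 2, 3, 4, 7] / [5] / [6] / [8]
  Insert 7 (step 9): P = [1, 2, 4, 5, 6, 7] / [3] / [8] / [9];  Q = [1, 2, 3, 4, 7, 9] / [5] / [6] / [8]
Final shape: (6, 1, 1, 1).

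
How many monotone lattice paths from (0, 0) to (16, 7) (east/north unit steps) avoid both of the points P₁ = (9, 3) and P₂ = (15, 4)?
Number of paths = 163213

Inclusion–exclusion. Total paths: C(23, 16) = 245157. Through P₁: C(12, 9)·C(11, 7) = 72600. Through P₂: C(19, 15)·C(4, 1) = 15504. Since P₁ is strictly southwest of P₂, a monotone path through both must visit P₁ then P₂; paths through both = C(12, 9)·C(7, 6)·C(4, 1) = 6160. Avoid both = 245157 − 72600 − 15504 + 6160 = 163213.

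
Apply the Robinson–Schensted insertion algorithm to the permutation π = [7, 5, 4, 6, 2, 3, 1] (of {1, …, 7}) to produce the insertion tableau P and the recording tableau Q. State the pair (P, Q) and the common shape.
P = [1, 3] / [2, 6] / [4] / [5] / [7];  Q = [1, 4] / [2, 6] / [3] / [5] / [7];  common shape = (2, 2, 1, 1, 1)

Row-insert the values π_1, π_2, … into P one at a time, bumping the leftmost entry strictly greater than the inserted value down to the next row. The recording tableau Q records, in position (i, j), the step at which that cell was added to P.
  Insert 7 (step 1): P = [7];  Q = [1]
  Insert 5 (step 2): P = [5] / [7];  Q = [1] / [2]
  Insert 4 (step 3): P = [4] / [5] / [7];  Q = [1] / [2] / [3]
  Insert 6 (step 4): P = [4, 6] / [5] / [7];  Q = [1, 4] / [2] / [3]
  Insert 2 (step 5): P = [2, 6] / [4] / [5] / [7];  Q = [1, 4] / [2] / [3] / [5]
  Insert 3 (step 6): P = [2, 3] / [4, 6] / [5] / [7];  Q = [1, 4] / [2, 6] / [3] / [5]
  Insert 1 (step 7): P = [1, 3] / [2, 6] / [4] / [5] / [7];  Q = [1, 4] / [2, 6] / [3] / [5] / [7]
Final shape: (2, 2, 1, 1, 1).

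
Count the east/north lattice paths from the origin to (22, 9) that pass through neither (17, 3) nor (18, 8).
Number of paths = 11856220

Inclusion–exclusion. Total paths: C(31, 22) = 20160075. Through P₁: C(20, 17)·C(11, 5) = 526680. Through P₂: C(26, 18)·C(5, 4) = 7811375. Since P₁ is strictly southwest of P₂, a monotone path through both must visit P₁ then P₂; paths through both = C(20, 17)·C(6, 1)·C(5, 4) = 34200. Avoid both = 20160075 − 526680 − 7811375 + 34200 = 11856220.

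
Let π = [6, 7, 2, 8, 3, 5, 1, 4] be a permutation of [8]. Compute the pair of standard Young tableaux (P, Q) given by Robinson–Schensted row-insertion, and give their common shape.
P = [1, 3, 4] / [2, 5, 8] / [6, 7];  Q = [1, 2, 4] / [3, 5, 6] / [7, 8];  common shape = (3, 3, 2)

Row-insert the values π_1, π_2, … into P one at a time, bumping the leftmost entry strictly greater than the inserted value down to the next row. The recording tableau Q records, in position (i, j), the step at which that cell was added to P.
  Insert 6 (step 1): P = [6];  Q = [1]
  Insert 7 (step 2): P = [6, 7];  Q = [1, 2]
  Insert 2 (step 3): P = [2, 7] / [6];  Q = [1, 2] / [3]
  Insert 8 (step 4): P = [2, 7, 8] / [6];  Q = [1, 2, 4] / [3]
  Insert 3 (step 5): P = [2, 3, 8] / [6, 7];  Q = [1, 2, 4] / [3, 5]
  Insert 5 (step 6): P = [2, 3, 5] / [6, 7, 8];  Q = [1, 2, 4] / [3, 5, 6]
  Insert 1 (step 7): P = [1, 3, 5] / [2, 7, 8] / [6];  Q = [1, 2, 4] / [3, 5, 6] / [7]
  Insert 4 (step 8): P = [1, 3, 4] / [2, 5, 8] / [6, 7];  Q = [1, 2, 4] / [3, 5, 6] / [7, 8]
Final shape: (3, 3, 2).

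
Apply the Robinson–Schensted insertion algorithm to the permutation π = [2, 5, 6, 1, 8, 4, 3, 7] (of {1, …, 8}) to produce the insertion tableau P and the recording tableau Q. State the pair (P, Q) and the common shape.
P = [1, 3, 6, 7] / [2, 4, 8] / [5];  Q = [1, 2, 3, 5] / [4, 6, 8] / [7];  common shape = (4, 3, 1)

Row-insert the values π_1, π_2, … into P one at a time, bumping the leftmost entry strictly greater than the inserted value down to the next row. The recording tableau Q records, in position (i, j), the step at which that cell was added to P.
  Insert 2 (step 1): P = [2];  Q = [1]
  Insert 5 (step 2): P = [2, 5];  Q = [1, 2]
  Insert 6 (step 3): P = [2, 5, 6];  Q = [1, 2, 3]
  Insert 1 (step 4): P = [1, 5, 6] / [2];  Q = [1, 2, 3] / [4]
  Insert 8 (step 5): P = [1, 5, 6, 8] / [2];  Q = [1, 2, 3, 5] / [4]
  Insert 4 (step 6): P = [1, 4, 6, 8] / [2, 5];  Q = [1, 2, 3, 5] / [4, 6]
  Insert 3 (step 7): P = [1, 3, 6, 8] / [2, 4] / [5];  Q = [1, 2, 3, 5] / [4, 6] / [7]
  Insert 7 (step 8): P = [1, 3, 6, 7] / [2, 4, 8] / [5];  Q = [1, 2, 3, 5] / [4, 6, 8] / [7]
Final shape: (4, 3, 1).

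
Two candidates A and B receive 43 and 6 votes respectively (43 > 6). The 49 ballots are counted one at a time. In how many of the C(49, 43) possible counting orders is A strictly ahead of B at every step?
Strict-lead orderings = 10559208

Total orderings of the 49 votes with 43 for A: C(49, 43) = 13983816. By the Bertrand ballot formula (Cycle Lemma / reflection principle), the number of orderings in which A is strictly ahead of B throughout is (p − q)/(p + q) · C(p + q, p) = (43 − 6)/(43 + 6) · 13983816 = 10559208.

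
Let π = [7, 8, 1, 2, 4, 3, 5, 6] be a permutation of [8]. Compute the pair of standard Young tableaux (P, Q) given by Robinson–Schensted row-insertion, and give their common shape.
P = [1, 2, 3, 5, 6] / [4, 8] / [7];  Q = [1, 2, 5, 7, 8] / [3, 4] / [6];  common shape = (5, 2, 1)

Row-insert the values π_1, π_2, … into P one at a time, bumping the leftmost entry strictly greater than the inserted value down to the next row. The recording tableau Q records, in position (i, j), the step at which that cell was added to P.
  Insert 7 (step 1): P = [7];  Q = [1]
  Insert 8 (step 2): P = [7, 8];  Q = [1, 2]
  Insert 1 (step 3): P = [1, 8] / [7];  Q = [1, 2] / [3]
  Insert 2 (step 4): P = [1, 2] / [7, 8];  Q = [1, 2] / [3, 4]
  Insert 4 (step 5): P = [1, 2, 4] / [7, 8];  Q = [1, 2, 5] / [3, 4]
  Insert 3 (step 6): P = [1, 2, 3] / [4, 8] / [7];  Q = [1, 2, 5] / [3, 4] / [6]
  Insert 5 (step 7): P = [1, 2, 3, 5] / [4, 8] / [7];  Q = [1, 2, 5, 7] / [3, 4] / [6]
  Insert 6 (step 8): P = [1, 2, 3, 5, 6] / [4, 8] / [7];  Q = [1, 2, 5, 7, 8] / [3, 4] / [6]
Final shape: (5, 2, 1).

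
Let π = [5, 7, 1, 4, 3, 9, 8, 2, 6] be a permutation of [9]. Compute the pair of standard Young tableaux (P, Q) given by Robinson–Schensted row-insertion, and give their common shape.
P = [1, 2, 6] / [3, 7, 8] / [4, 9] / [5];  Q = [1, 2, 6] / [3, 4, 7] / [5, 9] / [8];  common shape = (3, 3, 2, 1)

Row-insert the values π_1, π_2, … into P one at a time, bumping the leftmost entry strictly greater than the inserted value down to the next row. The recording tableau Q records, in position (i, j), the step at which that cell was added to P.
  Insert 5 (step 1): P = [5];  Q = [1]
  Insert 7 (step 2): P = [5, 7];  Q = [1, 2]
  Insert 1 (step 3): P = [1, 7] / [5];  Q = [1, 2] / [3]
  Insert 4 (step 4): P = [1, 4] / [5, 7];  Q = [1, 2] / [3, 4]
  Insert 3 (step 5): P = [1, 3] / [4, 7] / [5];  Q = [1, 2] / [3, 4] / [5]
  Insert 9 (step 6): P = [1, 3, 9] / [4, 7] / [5];  Q = [1, 2, 6] / [3, 4] / [5]
  Insert 8 (step 7): P = [1, 3, 8] / [4, 7, 9] / [5];  Q = [1, 2, 6] / [3, 4, 7] / [5]
  Insert 2 (step 8): P = [1, 2, 8] / [3, 7, 9] / [4] / [5];  Q = [1, 2, 6] / [3, 4, 7] / [5] / [8]
  Insert 6 (step 9): P = [1, 2, 6] / [3, 7, 8] / [4, 9] / [5];  Q = [1, 2, 6] / [3, 4, 7] / [5, 9] / [8]
Final shape: (3, 3, 2, 1).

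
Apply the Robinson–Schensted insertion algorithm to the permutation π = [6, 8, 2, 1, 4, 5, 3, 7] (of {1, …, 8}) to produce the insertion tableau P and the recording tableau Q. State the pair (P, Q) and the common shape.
P = [1, 3, 5, 7] / [2, 4] / [6, 8];  Q = [1, 2, 6, 8] / [3, 5] / [4, 7];  common shape = (4, 2, 2)

Row-insert the values π_1, π_2, … into P one at a time, bumping the leftmost entry strictly greater than the inserted value down to the next row. The recording tableau Q records, in position (i, j), the step at which that cell was added to P.
  Insert 6 (step 1): P = [6];  Q = [1]
  Insert 8 (step 2): P = [6, 8];  Q = [1, 2]
  Insert 2 (step 3): P = [2, 8] / [6];  Q = [1, 2] / [3]
  Insert 1 (step 4): P = [1, 8] / [2] / [6];  Q = [1, 2] / [3] / [4]
  Insert 4 (step 5): P = [1, 4] / [2, 8] / [6];  Q = [1, 2] / [3, 5] / [4]
  Insert 5 (step 6): P = [1, 4, 5] / [2, 8] / [6];  Q = [1, 2, 6] / [3, 5] / [4]
  Insert 3 (step 7): P = [1, 3, 5] / [2, 4] / [6, 8];  Q = [1, 2, 6] / [3, 5] / [4, 7]
  Insert 7 (step 8): P = [1, 3, 5, 7] / [2, 4] / [6, 8];  Q = [1, 2, 6, 8] / [3, 5] / [4, 7]
Final shape: (4, 2, 2).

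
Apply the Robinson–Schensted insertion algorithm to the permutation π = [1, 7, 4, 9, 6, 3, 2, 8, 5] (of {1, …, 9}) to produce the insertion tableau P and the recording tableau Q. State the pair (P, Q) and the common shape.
P = [1, 2, 5, 8] / [3, 6] / [4, 9] / [7];  Q = [1, 2, 4, 8] / [3, 5] / [6, 9] / [7];  common shape = (4, 2, 2, 1)

Row-insert the values π_1, π_2, … into P one at a time, bumping the leftmost entry strictly greater than the inserted value down to the next row. The recording tableau Q records, in position (i, j), the step at which that cell was added to P.
  Insert 1 (step 1): P = [1];  Q = [1]
  Insert 7 (step 2): P = [1, 7];  Q = [1, 2]
  Insert 4 (step 3): P = [1, 4] / [7];  Q = [1, 2] / [3]
  Insert 9 (step 4): P = [1, 4, 9] / [7];  Q = [1, 2, 4] / [3]
  Insert 6 (step 5): P = [1, 4, 6] / [7, 9];  Q = [1, 2, 4] / [3, 5]
  Insert 3 (step 6): P = [1, 3, 6] / [4, 9] / [7];  Q = [1, 2, 4] / [3, 5] / [6]
  Insert 2 (step 7): P = [1, 2, 6] / [3, 9] / [4] / [7];  Q = [1, 2, 4] / [3, 5] / [6] / [7]
  Insert 8 (step 8): P = [1, 2, 6, 8] / [3, 9] / [4] / [7];  Q = [1, 2, 4, 8] / [3, 5] / [6] / [7]
  Insert 5 (step 9): P = [1, 2, 5, 8] / [3, 6] / [4, 9] / [7];  Q = [1, 2, 4, 8] / [3, 5] / [6, 9] / [7]
Final shape: (4, 2, 2, 1).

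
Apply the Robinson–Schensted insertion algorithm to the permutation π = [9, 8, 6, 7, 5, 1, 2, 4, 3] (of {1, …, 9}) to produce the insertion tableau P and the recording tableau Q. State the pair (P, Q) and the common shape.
P = [1, 2, 3] / [4, 7] / [5] / [6] / [8] / [9];  Q = [1, 4, 8] / [2, 7] / [3] / [5] / [6] / [9];  common shape = (3, 2, 1, 1, 1, 1)

Row-insert the values π_1, π_2, … into P one at a time, bumping the leftmost entry strictly greater than the inserted value down to the next row. The recording tableau Q records, in position (i, j), the step at which that cell was added to P.
  Insert 9 (step 1): P = [9];  Q = [1]
  Insert 8 (step 2): P = [8] / [9];  Q = [1] / [2]
  Insert 6 (step 3): P = [6] / [8] / [9];  Q = [1] / [2] / [3]
  Insert 7 (step 4): P = [6, 7] / [8] / [9];  Q = [1, 4] / [2] / [3]
  Insert 5 (step 5): P = [5, 7] / [6] / [8] / [9];  Q = [1, 4] / [2] / [3] / [5]
  Insert 1 (step 6): P = [1, 7] / [5] / [6] / [8] / [9];  Q = [1, 4] / [2] / [3] / [5] / [6]
  Insert 2 (step 7): P = [1, 2] / [5, 7] / [6] / [8] / [9];  Q = [1, 4] / [2, 7] / [3] / [5] / [6]
  Insert 4 (step 8): P = [1, 2, 4] / [5, 7] / [6] / [8] / [9];  Q = [1, 4, 8] / [2, 7] / [3] / [5] / [6]
  Insert 3 (step 9): P = [1, 2, 3] / [4, 7] / [5] / [6] / [8] / [9];  Q = [1, 4, 8] / [2, 7] / [3] / [5] / [6] / [9]
Final shape: (3, 2, 1, 1, 1, 1).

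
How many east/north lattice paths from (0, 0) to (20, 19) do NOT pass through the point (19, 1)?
Number of paths = 68923264030

Total paths from (0, 0) to (20, 19): C(39, 20) = 68923264410. Paths through (19, 1): (paths (0, 0) → (19, 1)) × (paths (19, 1) → (20, 19)) = C(20, 19) · C(19, 1) = 20 · 19 = 380. Avoidance count = 68923264410 − 380 = 68923264030.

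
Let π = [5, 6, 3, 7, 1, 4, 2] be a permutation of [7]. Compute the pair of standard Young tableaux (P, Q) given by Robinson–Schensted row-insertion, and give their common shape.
P = [1, 2, 7] / [3, 4] / [5, 6];  Q = [1, 2, 4] / [3, 6] / [5, 7];  common shape = (3, 2, 2)

Row-insert the values π_1, π_2, … into P one at a time, bumping the leftmost entry strictly greater than the inserted value down to the next row. The recording tableau Q records, in position (i, j), the step at which that cell was added to P.
  Insert 5 (step 1): P = [5];  Q = [1]
  Insert 6 (step 2): P = [5, 6];  Q = [1, 2]
  Insert 3 (step 3): P = [3, 6] / [5];  Q = [1, 2] / [3]
  Insert 7 (step 4): P = [3, 6, 7] / [5];  Q = [1, 2, 4] / [3]
  Insert 1 (step 5): P = [1, 6, 7] / [3] / [5];  Q = [1, 2, 4] / [3] / [5]
  Insert 4 (step 6): P = [1, 4, 7] / [3, 6] / [5];  Q = [1, 2, 4] / [3, 6] / [5]
  Insert 2 (step 7): P = [1, 2, 7] / [3, 4] / [5, 6];  Q = [1, 2, 4] / [3, 6] / [5, 7]
Final shape: (3, 2, 2).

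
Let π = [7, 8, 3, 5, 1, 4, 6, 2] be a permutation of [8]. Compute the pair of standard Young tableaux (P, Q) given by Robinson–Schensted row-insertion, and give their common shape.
P = [1, 2, 6] / [3, 4] / [5, 8] / [7];  Q = [1, 2, 7] / [3, 4] / [5, 6] / [8];  common shape = (3, 2, 2, 1)

Row-insert the values π_1, π_2, … into P one at a time, bumping the leftmost entry strictly greater than the inserted value down to the next row. The recording tableau Q records, in position (i, j), the step at which that cell was added to P.
  Insert 7 (step 1): P = [7];  Q = [1]
  Insert 8 (step 2): P = [7, 8];  Q = [1, 2]
  Insert 3 (step 3): P = [3, 8] / [7];  Q = [1, 2] / [3]
  Insert 5 (step 4): P = [3, 5] / [7, 8];  Q = [1, 2] / [3, 4]
  Insert 1 (step 5): P = [1, 5] / [3, 8] / [7];  Q = [1, 2] / [3, 4] / [5]
  Insert 4 (step 6): P = [1, 4] / [3, 5] / [7, 8];  Q = [1, 2] / [3, 4] / [5, 6]
  Insert 6 (step 7): P = [1, 4, 6] / [3, 5] / [7, 8];  Q = [1, 2, 7] / [3, 4] / [5, 6]
  Insert 2 (step 8): P = [1, 2, 6] / [3, 4] / [5, 8] / [7];  Q = [1, 2, 7] / [3, 4] / [5, 6] / [8]
Final shape: (3, 2, 2, 1).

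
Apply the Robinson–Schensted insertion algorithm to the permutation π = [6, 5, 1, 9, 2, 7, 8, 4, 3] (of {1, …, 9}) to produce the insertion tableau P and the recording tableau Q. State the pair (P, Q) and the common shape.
P = [1, 2, 3, 8] / [4, 7] / [5, 9] / [6];  Q = [1, 4, 6, 7] / [2, 5] / [3, 8] / [9];  common shape = (4, 2, 2, 1)

Row-insert the values π_1, π_2, … into P one at a time, bumping the leftmost entry strictly greater than the inserted value down to the next row. The recording tableau Q records, in position (i, j), the step at which that cell was added to P.
  Insert 6 (step 1): P = [6];  Q = [1]
  Insert 5 (step 2): P = [5] / [6];  Q = [1] / [2]
  Insert 1 (step 3): P = [1] / [5] / [6];  Q = [1] / [2] / [3]
  Insert 9 (step 4): P = [1, 9] / [5] / [6];  Q = [1, 4] / [2] / [3]
  Insert 2 (step 5): P = [1, 2] / [5, 9] / [6];  Q = [1, 4] / [2, 5] / [3]
  Insert 7 (step 6): P = [1, 2, 7] / [5, 9] / [6];  Q = [1, 4, 6] / [2, 5] / [3]
  Insert 8 (step 7): P = [1, 2, 7, 8] / [5, 9] / [6];  Q = [1, 4, 6, 7] / [2, 5] / [3]
  Insert 4 (step 8): P = [1, 2, 4, 8] / [5, 7] / [6, 9];  Q = [1, 4, 6, 7] / [2, 5] / [3, 8]
  Insert 3 (step 9): P = [1, 2, 3, 8] / [4, 7] / [5, 9] / [6];  Q = [1, 4, 6, 7] / [2, 5] / [3, 8] / [9]
Final shape: (4, 2, 2, 1).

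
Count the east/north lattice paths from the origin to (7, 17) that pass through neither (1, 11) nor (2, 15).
Number of paths = 333420

Inclusion–exclusion. Total paths: C(24, 7) = 346104. Through P₁: C(12, 1)·C(12, 6) = 11088. Through P₂: C(17, 2)·C(7, 5) = 2856. Since P₁ is strictly southwest of P₂, a monotone path through both must visit P₁ then P₂; paths through both = C(12, 1)·C(5, 1)·C(7, 5) = 1260. Avoid both = 346104 − 11088 − 2856 + 1260 = 333420.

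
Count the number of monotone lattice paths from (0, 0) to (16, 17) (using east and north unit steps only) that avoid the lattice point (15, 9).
Number of paths = 1155035574

Total paths from (0, 0) to (16, 17): C(33, 16) = 1166803110. Paths through (15, 9): (paths (0, 0) → (15, 9)) × (paths (15, 9) → (16, 17)) = C(24, 15) · C(9, 1) = 1307504 · 9 = 11767536. Avoidance count = 1166803110 − 11767536 = 1155035574.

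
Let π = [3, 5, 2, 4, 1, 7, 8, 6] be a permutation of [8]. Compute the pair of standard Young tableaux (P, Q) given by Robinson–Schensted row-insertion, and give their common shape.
P = [1, 4, 6, 8] / [2, 5, 7] / [3];  Q = [1, 2, 6, 7] / [3, 4, 8] / [5];  common shape = (4, 3, 1)

Row-insert the values π_1, π_2, … into P one at a time, bumping the leftmost entry strictly greater than the inserted value down to the next row. The recording tableau Q records, in position (i, j), the step at which that cell was added to P.
  Insert 3 (step 1): P = [3];  Q = [1]
  Insert 5 (step 2): P = [3, 5];  Q = [1, 2]
  Insert 2 (step 3): P = [2, 5] / [3];  Q = [1, 2] / [3]
  Insert 4 (step 4): P = [2, 4] / [3, 5];  Q = [1, 2] / [3, 4]
  Insert 1 (step 5): P = [1, 4] / [2, 5] / [3];  Q = [1, 2] / [3, 4] / [5]
  Insert 7 (step 6): P = [1, 4, 7] / [2, 5] / [3];  Q = [1, 2, 6] / [3, 4] / [5]
  Insert 8 (step 7): P = [1, 4, 7, 8] / [2, 5] / [3];  Q = [1, 2, 6, 7] / [3, 4] / [5]
  Insert 6 (step 8): P = [1, 4, 6, 8] / [2, 5, 7] / [3];  Q = [1, 2, 6, 7] / [3, 4, 8] / [5]
Final shape: (4, 3, 1).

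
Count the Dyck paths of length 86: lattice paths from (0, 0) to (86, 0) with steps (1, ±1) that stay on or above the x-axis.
C_43 = 150853479205085351660700

These Dyck paths are counted by the Catalan number C_n = (1/(n + 1)) · C(2n, n). For n = 43: C_43 = (1/44) · C(86, 43) = 6637553085023755473070800/44 = 150853479205085351660700.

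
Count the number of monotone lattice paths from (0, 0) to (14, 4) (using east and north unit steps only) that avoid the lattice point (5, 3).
Number of paths = 2500

Total paths from (0, 0) to (14, 4): C(18, 14) = 3060. Paths through (5, 3): (paths (0, 0) → (5, 3)) × (paths (5, 3) → (14, 4)) = C(8, 5) · C(10, 9) = 56 · 10 = 560. Avoidance count = 3060 − 560 = 2500.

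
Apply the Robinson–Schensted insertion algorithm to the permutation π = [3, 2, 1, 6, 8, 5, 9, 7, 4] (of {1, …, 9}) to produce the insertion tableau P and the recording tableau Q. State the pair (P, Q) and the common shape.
P = [1, 4, 7, 9] / [2, 5, 8] / [3, 6];  Q = [1, 4, 5, 7] / [2, 6, 8] / [3, 9];  common shape = (4, 3, 2)

Row-insert the values π_1, π_2, … into P one at a time, bumping the leftmost entry strictly greater than the inserted value down to the next row. The recording tableau Q records, in position (i, j), the step at which that cell was added to P.
  Insert 3 (step 1): P = [3];  Q = [1]
  Insert 2 (step 2): P = [2] / [3];  Q = [1] / [2]
  Insert 1 (step 3): P = [1] / [2] / [3];  Q = [1] / [2] / [3]
  Insert 6 (step 4): P = [1, 6] / [2] / [3];  Q = [1, 4] / [2] / [3]
  Insert 8 (step 5): P = [1, 6, 8] / [2] / [3];  Q = [1, 4, 5] / [2] / [3]
  Insert 5 (step 6): P = [1, 5, 8] / [2, 6] / [3];  Q = [1, 4, 5] / [2, 6] / [3]
  Insert 9 (step 7): P = [1, 5, 8, 9] / [2, 6] / [3];  Q = [1, 4, 5, 7] / [2, 6] / [3]
  Insert 7 (step 8): P = [1, 5, 7, 9] / [2, 6, 8] / [3];  Q = [1, 4, 5, 7] / [2, 6, 8] / [3]
  Insert 4 (step 9): P = [1, 4, 7, 9] / [2, 5, 8] / [3, 6];  Q = [1, 4, 5, 7] / [2, 6, 8] / [3, 9]
Final shape: (4, 3, 2).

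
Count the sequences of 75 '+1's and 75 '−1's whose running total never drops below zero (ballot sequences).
C_75 = 1221395654430378811828760722007962130791020

These ballot sequences are counted by the Catalan number C_n = (1/(n + 1)) · C(2n, n). For n = 75: C_75 = (1/76) · C(150, 75) = 92826069736708789698985814872605121940117520/76 = 1221395654430378811828760722007962130791020.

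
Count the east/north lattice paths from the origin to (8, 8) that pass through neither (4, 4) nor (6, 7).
Number of paths = 4922

Inclusion–exclusion. Total paths: C(16, 8) = 12870. Through P₁: C(8, 4)·C(8, 4) = 4900. Through P₂: C(13, 6)·C(3, 2) = 5148. Since P₁ is strictly southwest of P₂, a monotone path through both must visit P₁ then P₂; paths through both = C(8, 4)·C(5, 2)·C(3, 2) = 2100. Avoid both = 12870 − 4900 − 5148 + 2100 = 4922.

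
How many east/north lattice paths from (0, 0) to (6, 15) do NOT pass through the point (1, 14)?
Number of paths = 54174

Total paths from (0, 0) to (6, 15): C(21, 6) = 54264. Paths through (1, 14): (paths (0, 0) → (1, 14)) × (paths (1, 14) → (6, 15)) = C(15, 1) · C(6, 5) = 15 · 6 = 90. Avoidance count = 54264 − 90 = 54174.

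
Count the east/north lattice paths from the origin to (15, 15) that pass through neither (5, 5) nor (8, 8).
Number of paths = 81686448

Inclusion–exclusion. Total paths: C(30, 15) = 155117520. Through P₁: C(10, 5)·C(20, 10) = 46558512. Through P₂: C(16, 8)·C(14, 7) = 44169840. Since P₁ is strictly southwest of P₂, a monotone path through both must visit P₁ then P₂; paths through both = C(10, 5)·C(6, 3)·C(14, 7) = 17297280. Avoid both = 155117520 − 46558512 − 44169840 + 17297280 = 81686448.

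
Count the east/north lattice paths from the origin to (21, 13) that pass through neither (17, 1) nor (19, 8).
Number of paths = 881343033

Inclusion–exclusion. Total paths: C(34, 21) = 927983760. Through P₁: C(18, 17)·C(16, 4) = 32760. Through P₂: C(27, 19)·C(7, 2) = 46621575. Since P₁ is strictly southwest of P₂, a monotone path through both must visit P₁ then P₂; paths through both = C(18, 17)·C(9, 2)·C(7, 2) = 13608. Avoid both = 927983760 − 32760 − 46621575 + 13608 = 881343033.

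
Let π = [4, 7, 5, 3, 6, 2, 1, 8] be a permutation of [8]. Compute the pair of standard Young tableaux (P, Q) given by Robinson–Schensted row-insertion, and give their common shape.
P = [1, 5, 6, 8] / [2] / [3] / [4] / [7];  Q = [1, 2, 5, 8] / [3] / [4] / [6] / [7];  common shape = (4, 1, 1, 1, 1)

Row-insert the values π_1, π_2, … into P one at a time, bumping the leftmost entry strictly greater than the inserted value down to the next row. The recording tableau Q records, in position (i, j), the step at which that cell was added to P.
  Insert 4 (step 1): P = [4];  Q = [1]
  Insert 7 (step 2): P = [4, 7];  Q = [1, 2]
  Insert 5 (step 3): P = [4, 5] / [7];  Q = [1, 2] / [3]
  Insert 3 (step 4): P = [3, 5] / [4] / [7];  Q = [1, 2] / [3] / [4]
  Insert 6 (step 5): P = [3, 5, 6] / [4] / [7];  Q = [1, 2, 5] / [3] / [4]
  Insert 2 (step 6): P = [2, 5, 6] / [3] / [4] / [7];  Q = [1, 2, 5] / [3] / [4] / [6]
  Insert 1 (step 7): P = [1, 5, 6] / [2] / [3] / [4] / [7];  Q = [1, 2, 5] / [3] / [4] / [6] / [7]
  Insert 8 (step 8): P = [1, 5, 6, 8] / [2] / [3] / [4] / [7];  Q = [1, 2, 5, 8] / [3] / [4] / [6] / [7]
Final shape: (4, 1, 1, 1, 1).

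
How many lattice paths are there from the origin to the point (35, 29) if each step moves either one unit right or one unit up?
Number of paths = 1388818294740297792

A monotone lattice path from (0, 0) to (35, 29) consists of 35 east steps and 29 north steps in some order, so it is determined by which 35 of the 64 steps are east. The count is C(64, 35) = 1388818294740297792.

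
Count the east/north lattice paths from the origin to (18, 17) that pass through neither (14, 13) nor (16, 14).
Number of paths = 2281008900

Inclusion–exclusion. Total paths: C(35, 18) = 4537567650. Through P₁: C(27, 14)·C(8, 4) = 1404081000. Through P₂: C(30, 16)·C(5, 2) = 1454226750. Since P₁ is strictly southwest of P₂, a monotone path through both must visit P₁ then P₂; paths through both = C(27, 14)·C(3, 2)·C(5, 2) = 601749000. Avoid both = 4537567650 − 1404081000 − 1454226750 + 601749000 = 2281008900.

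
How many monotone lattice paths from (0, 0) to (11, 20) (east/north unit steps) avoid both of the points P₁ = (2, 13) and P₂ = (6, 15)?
Number of paths = 70193487

Inclusion–exclusion. Total paths: C(31, 11) = 84672315. Through P₁: C(15, 2)·C(16, 9) = 1201200. Through P₂: C(21, 6)·C(10, 5) = 13674528. Since P₁ is strictly southwest of P₂, a monotone path through both must visit P₁ then P₂; paths through both = C(15, 2)·C(6, 4)·C(10, 5) = 396900. Avoid both = 84672315 − 1201200 − 13674528 + 396900 = 70193487.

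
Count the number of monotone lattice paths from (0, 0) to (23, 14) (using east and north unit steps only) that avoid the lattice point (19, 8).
Number of paths = 5640871050

Total paths from (0, 0) to (23, 14): C(37, 23) = 6107086800. Paths through (19, 8): (paths (0, 0) → (19, 8)) × (paths (19, 8) → (23, 14)) = C(27, 19) · C(10, 4) = 2220075 · 210 = 466215750. Avoidance count = 6107086800 − 466215750 = 5640871050.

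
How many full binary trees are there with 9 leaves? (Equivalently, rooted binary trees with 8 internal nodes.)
C_8 = 1430

These full binary trees are counted by the Catalan number C_n = (1/(n + 1)) · C(2n, n). For n = 8: C_8 = (1/9) · C(16, 8) = 12870/9 = 1430.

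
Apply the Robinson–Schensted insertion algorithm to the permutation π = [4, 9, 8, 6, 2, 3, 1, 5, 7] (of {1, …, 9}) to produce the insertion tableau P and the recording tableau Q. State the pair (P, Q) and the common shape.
P = [1, 3, 5, 7] / [2, 6] / [4] / [8] / [9];  Q = [1, 2, 8, 9] / [3, 6] / [4] / [5] / [7];  common shape = (4, 2, 1, 1, 1)

Row-insert the values π_1, π_2, … into P one at a time, bumping the leftmost entry strictly greater than the inserted value down to the next row. The recording tableau Q records, in position (i, j), the step at which that cell was added to P.
  Insert 4 (step 1): P = [4];  Q = [1]
  Insert 9 (step 2): P = [4, 9];  Q = [1, 2]
  Insert 8 (step 3): P = [4, 8] / [9];  Q = [1, 2] / [3]
  Insert 6 (step 4): P = [4, 6] / [8] / [9];  Q = [1, 2] / [3] / [4]
  Insert 2 (step 5): P = [2, 6] / [4] / [8] / [9];  Q = [1, 2] / [3] / [4] / [5]
  Insert 3 (step 6): P = [2, 3] / [4, 6] / [8] / [9];  Q = [1, 2] / [3, 6] / [4] / [5]
  Insert 1 (step 7): P = [1, 3] / [2, 6] / [4] / [8] / [9];  Q = [1, 2] / [3, 6] / [4] / [5] / [7]
  Insert 5 (step 8): P = [1, 3, 5] / [2, 6] / [4] / [8] / [9];  Q = [1, 2, 8] / [3, 6] / [4] / [5] / [7]
  Insert 7 (step 9): P = [1, 3, 5, 7] / [2, 6] / [4] / [8] / [9];  Q = [1, 2, 8, 9] / [3, 6] / [4] / [5] / [7]
Final shape: (4, 2, 1, 1, 1).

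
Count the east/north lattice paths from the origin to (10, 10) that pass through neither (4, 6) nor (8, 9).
Number of paths = 89776

Inclusion–exclusion. Total paths: C(20, 10) = 184756. Through P₁: C(10, 4)·C(10, 6) = 44100. Through P₂: C(17, 8)·C(3, 2) = 72930. Since P₁ is strictly southwest of P₂, a monotone path through both must visit P₁ then P₂; paths through both = C(10, 4)·C(7, 4)·C(3, 2) = 22050. Avoid both = 184756 − 44100 − 72930 + 22050 = 89776.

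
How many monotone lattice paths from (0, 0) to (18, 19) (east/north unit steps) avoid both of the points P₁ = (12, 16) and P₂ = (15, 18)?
Number of paths = 12185441400

Inclusion–exclusion. Total paths: C(37, 18) = 17672631900. Through P₁: C(28, 12)·C(9, 6) = 2555427420. Through P₂: C(33, 15)·C(4, 3) = 4148633280. Since P₁ is strictly southwest of P₂, a monotone path through both must visit P₁ then P₂; paths through both = C(28, 12)·C(5, 3)·C(4, 3) = 1216870200. Avoid both = 17672631900 − 2555427420 − 4148633280 + 1216870200 = 12185441400.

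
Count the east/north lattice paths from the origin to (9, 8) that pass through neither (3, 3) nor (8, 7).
Number of paths = 7240

Inclusion–exclusion. Total paths: C(17, 9) = 24310. Through P₁: C(6, 3)·C(11, 6) = 9240. Through P₂: C(15, 8)·C(2, 1) = 12870. Since P₁ is strictly southwest of P₂, a monotone path through both must visit P₁ then P₂; paths through both = C(6, 3)·C(9, 5)·C(2, 1) = 5040. Avoid both = 24310 − 9240 − 12870 + 5040 = 7240.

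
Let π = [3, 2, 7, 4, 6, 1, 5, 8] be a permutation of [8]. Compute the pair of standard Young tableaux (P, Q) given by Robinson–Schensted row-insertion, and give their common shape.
P = [1, 4, 5, 8] / [2, 6] / [3, 7];  Q = [1, 3, 5, 8] / [2, 4] / [6, 7];  common shape = (4, 2, 2)

Row-insert the values π_1, π_2, … into P one at a time, bumping the leftmost entry strictly greater than the inserted value down to the next row. The recording tableau Q records, in position (i, j), the step at which that cell was added to P.
  Insert 3 (step 1): P = [3];  Q = [1]
  Insert 2 (step 2): P = [2] / [3];  Q = [1] / [2]
  Insert 7 (step 3): P = [2, 7] / [3];  Q = [1, 3] / [2]
  Insert 4 (step 4): P = [2, 4] / [3, 7];  Q = [1, 3] / [2, 4]
  Insert 6 (step 5): P = [2, 4, 6] / [3, 7];  Q = [1, 3, 5] / [2, 4]
  Insert 1 (step 6): P = [1, 4, 6] / [2, 7] / [3];  Q = [1, 3, 5] / [2, 4] / [6]
  Insert 5 (step 7): P = [1, 4, 5] / [2, 6] / [3, 7];  Q = [1, 3, 5] / [2, 4] / [6, 7]
  Insert 8 (step 8): P = [1, 4, 5, 8] / [2, 6] / [3, 7];  Q = [1, 3, 5, 8] / [2, 4] / [6, 7]
Final shape: (4, 2, 2).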